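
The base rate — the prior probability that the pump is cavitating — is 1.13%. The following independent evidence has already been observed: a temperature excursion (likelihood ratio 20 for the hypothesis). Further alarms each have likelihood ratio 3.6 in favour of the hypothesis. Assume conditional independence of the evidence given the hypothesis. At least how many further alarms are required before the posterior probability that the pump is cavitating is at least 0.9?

Prior odds = 0.0113/0.9887 = 113/9887.
Bayes factor of the evidence already in hand = 20.
Odds after that evidence = (113/9887) × 20 = 2260/9887.
Target odds = 0.9/0.1 = 9.
Need 3.6ⁿ ≥ 9 ÷ (2260/9887) = 88983/2260.
3.6² = 12.96 falls short of 88983/2260 but 3.6³ = 46.656 reaches it, so n = 3.

3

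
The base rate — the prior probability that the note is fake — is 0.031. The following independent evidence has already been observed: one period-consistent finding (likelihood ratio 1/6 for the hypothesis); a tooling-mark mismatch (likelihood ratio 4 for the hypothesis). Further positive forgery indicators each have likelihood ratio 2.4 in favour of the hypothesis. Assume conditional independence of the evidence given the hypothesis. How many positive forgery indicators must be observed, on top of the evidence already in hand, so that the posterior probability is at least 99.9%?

13

Prior odds = 0.031/0.969 = 31/969.
Combined Bayes factor of the evidence already in hand = (1/6) × 4 = 2/3.
Odds after that evidence = (31/969) × 2/3 = 62/2907.
Target odds = 0.999/0.001 = 999.
Need 2.4ⁿ ≥ 999 ÷ (62/2907) = 2904093/62.
2.4¹² ≈36520.3 falls short of 2904093/62 but 2.4¹³ ≈87648.8 reaches it, so n = 13.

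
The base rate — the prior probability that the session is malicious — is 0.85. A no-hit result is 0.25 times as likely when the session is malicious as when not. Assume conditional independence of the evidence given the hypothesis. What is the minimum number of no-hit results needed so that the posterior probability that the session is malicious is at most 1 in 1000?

7

Prior odds = 0.85/0.15 = 17/3.
Likelihood ratio per no-hit result = 0.25.
Target posterior odds = 0.001/0.999 = 1/999.
Require 0.25ⁿ ≤ 1/999 ÷ (17/3) = 1/5661.
0.25⁶ = 1/4096 is still above 1/5661 but 0.25⁷ = 1/16384 is at or below it, so n = 7.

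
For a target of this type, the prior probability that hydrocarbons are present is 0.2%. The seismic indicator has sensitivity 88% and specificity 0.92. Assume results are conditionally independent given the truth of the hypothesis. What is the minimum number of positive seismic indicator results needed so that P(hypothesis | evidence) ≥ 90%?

4

Prior odds: 0.002 ÷ 0.998 = 1/499.
False-positive rate = 1 − 0.92 = 0.08; likelihood ratio of a positive = 0.88/0.08 = 11.
Target odds: 0.9 ÷ 0.1 = 9.
Require 11ⁿ ≥ 9 ÷ (1/499) = 4491.
11³ = 1331 falls short of 4491 but 11⁴ = 14641 reaches it, so n = 4.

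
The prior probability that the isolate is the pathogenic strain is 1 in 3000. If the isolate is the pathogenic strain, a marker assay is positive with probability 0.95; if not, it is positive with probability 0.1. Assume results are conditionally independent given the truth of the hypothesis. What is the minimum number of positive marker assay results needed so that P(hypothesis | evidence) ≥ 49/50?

6

Prior odds = (1/3000)/(2999/3000) = 1/2999.
Likelihood ratio of a positive = 0.95/0.1 = 9.5.
Target posterior odds = 0.98/0.02 = 49.
Need (1/2999) × 9.5ⁿ ≥ 49, i.e. 9.5ⁿ ≥ 146951.
9.5⁵ = 77378.09375 falls short of 146951 but 9.5⁶ = 47045881/64 reaches it, so n = 6.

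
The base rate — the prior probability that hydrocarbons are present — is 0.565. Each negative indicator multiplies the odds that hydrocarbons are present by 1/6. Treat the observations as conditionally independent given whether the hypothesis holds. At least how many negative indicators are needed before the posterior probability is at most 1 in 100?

Prior odds = 0.565/0.435 = 113/87.
Likelihood ratio per negative indicator = 1/6.
Target posterior odds = 0.01/0.99 = 1/99.
Need (113/87) × (1/6)ⁿ ≤ 1/99, i.e. (1/6)ⁿ ≤ 29/3729.
(1/6)² = 1/36 is still above 29/3729 but (1/6)³ = 1/216 is at or below it, so n = 3.

3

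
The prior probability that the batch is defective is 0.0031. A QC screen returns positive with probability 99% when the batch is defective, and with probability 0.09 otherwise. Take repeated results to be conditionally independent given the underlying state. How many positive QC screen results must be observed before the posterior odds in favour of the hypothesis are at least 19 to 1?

4

Prior odds: 0.0031 ÷ 0.9969 = 31/9969.
Likelihood ratio of a positive result = 0.99/0.09 = 11.
Target odds = 19.
Require 11ⁿ ≥ 19 ÷ (31/9969) = 189411/31.
11³ = 1331 falls short of 189411/31 but 11⁴ = 14641 reaches it, so n = 4.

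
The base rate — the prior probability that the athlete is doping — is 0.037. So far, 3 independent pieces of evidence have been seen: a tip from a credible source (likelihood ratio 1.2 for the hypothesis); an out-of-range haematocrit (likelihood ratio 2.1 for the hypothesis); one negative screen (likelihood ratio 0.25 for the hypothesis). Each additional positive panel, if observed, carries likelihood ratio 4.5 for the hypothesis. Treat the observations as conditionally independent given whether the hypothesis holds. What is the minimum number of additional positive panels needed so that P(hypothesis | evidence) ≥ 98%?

Prior odds = 0.037/0.963 = 37/963.
Combined Bayes factor of the evidence already in hand = 1.2 × 2.1 × 0.25 = 0.63.
Odds after that evidence = (37/963) × 0.63 = 259/10700.
Target odds = 0.98/0.02 = 49.
Need 4.5ⁿ ≥ 49 ÷ (259/10700) = 74900/37.
4.5⁵ = 1845.28125 falls short of 74900/37 but 4.5⁶ = 8303.765625 reaches it, so n = 6.

6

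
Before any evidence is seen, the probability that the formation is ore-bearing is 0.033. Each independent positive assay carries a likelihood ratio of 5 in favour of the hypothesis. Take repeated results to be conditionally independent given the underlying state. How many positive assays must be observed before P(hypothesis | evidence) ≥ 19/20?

Prior odds = 0.033/0.967 = 33/967.
Likelihood ratio per positive assay = 5.
Target posterior odds = 0.95/0.05 = 19.
Require 5ⁿ ≥ 19 ÷ (33/967) = 18373/33.
5³ = 125 falls short of 18373/33 but 5⁴ = 625 reaches it, so n = 4.

4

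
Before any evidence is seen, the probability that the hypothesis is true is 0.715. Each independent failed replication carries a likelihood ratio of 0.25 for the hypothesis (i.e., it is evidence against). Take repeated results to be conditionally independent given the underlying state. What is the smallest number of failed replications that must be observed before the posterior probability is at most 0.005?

5

Prior odds: 0.715 ÷ 0.285 = 143/57.
Likelihood ratio per failed replication = 0.25.
Target posterior odds = 0.005/0.995 = 1/199.
Need (143/57) × 0.25ⁿ ≤ 1/199, i.e. 0.25ⁿ ≤ 57/28457.
0.25⁴ = 0.00390625 is still above 57/28457 but 0.25⁵ = 1/1024 is at or below it, so n = 5.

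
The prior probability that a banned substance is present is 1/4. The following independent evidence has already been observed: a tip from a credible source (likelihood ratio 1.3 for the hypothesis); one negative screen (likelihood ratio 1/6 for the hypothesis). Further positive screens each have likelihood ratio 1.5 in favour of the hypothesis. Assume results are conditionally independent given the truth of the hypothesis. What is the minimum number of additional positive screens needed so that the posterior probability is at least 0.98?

17

Prior odds = 0.25/0.75 = 1/3.
Combined Bayes factor of the evidence already in hand = 1.3 × (1/6) = 13/60.
Odds after that evidence = (1/3) × 13/60 = 13/180.
Target odds = 0.98/0.02 = 49.
Need 1.5ⁿ ≥ 49 ÷ (13/180) = 8820/13.
1.5¹⁶ = 43046721/65536 falls short of 8820/13 but 1.5¹⁷ = 129140163/131072 reaches it, so n = 17.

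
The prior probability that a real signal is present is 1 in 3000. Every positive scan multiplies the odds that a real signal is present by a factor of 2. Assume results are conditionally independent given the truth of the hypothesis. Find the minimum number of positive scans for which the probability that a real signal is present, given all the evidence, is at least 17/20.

Prior odds = (1/3000)/(2999/3000) = 1/2999.
Likelihood ratio per positive scan = 2.
Target posterior odds = 0.85/0.15 = 17/3.
Need (1/2999) × 2ⁿ ≥ 17/3, i.e. 2ⁿ ≥ 50983/3.
2¹⁴ = 16384 falls short of 50983/3 but 2¹⁵ = 32768 reaches it, so n = 15.

15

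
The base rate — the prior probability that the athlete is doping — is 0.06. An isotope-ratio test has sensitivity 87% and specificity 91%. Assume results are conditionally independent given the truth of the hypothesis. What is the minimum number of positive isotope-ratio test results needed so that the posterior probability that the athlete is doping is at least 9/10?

3

Prior odds = 0.06/0.94 = 3/47.
False-positive rate = 1 − 0.91 = 0.09; likelihood ratio of a positive = 0.87/0.09 = 29/3.
Target posterior odds = 0.9/0.1 = 9.
Need (3/47) × (29/3)ⁿ ≥ 9, i.e. (29/3)ⁿ ≥ 141.
(29/3)² = 841/9 falls short of 141 but (29/3)³ = 24389/27 reaches it, so n = 3.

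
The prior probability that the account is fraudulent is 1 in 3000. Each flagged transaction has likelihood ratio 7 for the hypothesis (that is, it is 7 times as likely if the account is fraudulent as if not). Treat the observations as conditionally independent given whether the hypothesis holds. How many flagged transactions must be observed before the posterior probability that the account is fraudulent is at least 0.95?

Prior odds = (1/3000)/(2999/3000) = 1/2999.
Likelihood ratio per flagged transaction = 7.
Target odds: 0.95 ÷ 0.05 = 19.
Need (1/2999) × 7ⁿ ≥ 19, i.e. 7ⁿ ≥ 56981.
7⁵ = 16807 falls short of 56981 but 7⁶ = 117649 reaches it, so n = 6.

6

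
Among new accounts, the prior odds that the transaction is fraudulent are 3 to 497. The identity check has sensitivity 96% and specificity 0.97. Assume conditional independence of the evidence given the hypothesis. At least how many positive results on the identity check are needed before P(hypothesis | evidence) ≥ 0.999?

4

Prior odds = 3/497.
False-positive rate = 1 − 0.97 = 0.03; likelihood ratio of a positive = 0.96/0.03 = 32.
Target odds: 0.999 ÷ 0.001 = 999.
Need (3/497) × 32ⁿ ≥ 999, i.e. 32ⁿ ≥ 165501.
32³ = 32768 falls short of 165501 but 32⁴ = 1048576 reaches it, so n = 4.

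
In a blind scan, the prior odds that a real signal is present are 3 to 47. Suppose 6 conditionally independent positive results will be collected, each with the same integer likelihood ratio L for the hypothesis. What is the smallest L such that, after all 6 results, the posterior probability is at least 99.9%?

6

Prior odds = 3/47.
Target odds = 0.999/0.001 = 999.
Need L⁶ ≥ 999 ÷ (3/47) = 15651.
5⁶ = 15625 < 15651 ≤ 46656 = 6⁶, so L = 6.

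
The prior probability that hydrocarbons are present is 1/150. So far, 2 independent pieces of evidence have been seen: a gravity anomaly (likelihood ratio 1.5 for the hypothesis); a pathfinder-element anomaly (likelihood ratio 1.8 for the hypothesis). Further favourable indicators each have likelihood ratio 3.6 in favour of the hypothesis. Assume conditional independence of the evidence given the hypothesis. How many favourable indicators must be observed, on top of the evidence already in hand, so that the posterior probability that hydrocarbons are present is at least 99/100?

7

Prior odds = (1/150)/(149/150) = 1/149.
Combined Bayes factor of the evidence already in hand = 1.5 × 1.8 = 2.7.
Odds after that evidence = (1/149) × 2.7 = 27/1490.
Target odds = 0.99/0.01 = 99.
Need 3.6ⁿ ≥ 99 ÷ (27/1490) = 16390/3.
3.6⁶ = 34012224/15625 falls short of 16390/3 but 3.6⁷ = 612220032/78125 reaches it, so n = 7.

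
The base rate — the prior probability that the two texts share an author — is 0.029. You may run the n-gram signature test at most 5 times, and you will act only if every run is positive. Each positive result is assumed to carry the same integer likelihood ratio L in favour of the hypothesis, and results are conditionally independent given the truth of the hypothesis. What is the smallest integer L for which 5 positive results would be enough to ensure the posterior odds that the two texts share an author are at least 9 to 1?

Prior odds = 0.029/0.971 = 29/971.
Target odds = 9.
Need L⁵ ≥ 9 ÷ (29/971) = 8739/29.
3⁵ = 243 < 8739/29 ≤ 1024 = 4⁵, so L = 4.

4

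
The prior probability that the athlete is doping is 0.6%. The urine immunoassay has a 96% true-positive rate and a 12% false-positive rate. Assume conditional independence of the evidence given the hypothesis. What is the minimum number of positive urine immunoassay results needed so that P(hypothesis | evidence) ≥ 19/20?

Prior odds = 0.006/0.994 = 3/497.
Likelihood ratio of a positive result = 0.96/0.12 = 8.
Target odds: 0.95 ÷ 0.05 = 19.
Require 8ⁿ ≥ 19 ÷ (3/497) = 9443/3.
8³ = 512 falls short of 9443/3 but 8⁴ = 4096 reaches it, so n = 4.

4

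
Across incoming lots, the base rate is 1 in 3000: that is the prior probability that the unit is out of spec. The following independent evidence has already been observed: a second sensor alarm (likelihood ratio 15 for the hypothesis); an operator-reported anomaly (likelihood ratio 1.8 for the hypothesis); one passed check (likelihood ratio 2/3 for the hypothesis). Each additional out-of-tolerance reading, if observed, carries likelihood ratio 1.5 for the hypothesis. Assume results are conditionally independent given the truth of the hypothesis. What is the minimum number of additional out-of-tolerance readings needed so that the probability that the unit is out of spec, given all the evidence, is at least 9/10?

Prior odds = (1/3000)/(2999/3000) = 1/2999.
Combined Bayes factor of the evidence already in hand = 15 × 1.8 × (2/3) = 18.
Odds after that evidence = (1/2999) × 18 = 18/2999.
Target odds = 0.9/0.1 = 9.
Need 1.5ⁿ ≥ 9 ÷ (18/2999) = 1499.5.
1.5¹⁸ = 387420489/262144 falls short of 1499.5 but 1.5¹⁹ ≈2216.84 reaches it, so n = 19.

19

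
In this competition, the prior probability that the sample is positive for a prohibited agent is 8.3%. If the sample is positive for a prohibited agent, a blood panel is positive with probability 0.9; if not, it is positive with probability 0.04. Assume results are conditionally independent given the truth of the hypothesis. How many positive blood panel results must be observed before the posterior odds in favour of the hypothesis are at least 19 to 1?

2

Prior odds: 0.083 ÷ 0.917 = 83/917.
Likelihood ratio of a positive = 0.9/0.04 = 22.5.
Target odds = 19.
Require 22.5ⁿ ≥ 19 ÷ (83/917) = 17423/83.
22.5¹ = 22.5 falls short of 17423/83 but 22.5² = 506.25 reaches it, so n = 2.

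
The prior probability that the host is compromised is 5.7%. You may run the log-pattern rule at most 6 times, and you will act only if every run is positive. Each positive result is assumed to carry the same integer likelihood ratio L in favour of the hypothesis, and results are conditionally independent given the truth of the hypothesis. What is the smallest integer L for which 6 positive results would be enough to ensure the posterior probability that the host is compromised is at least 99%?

4

Prior odds = 0.057/0.943 = 57/943.
Target odds = 0.99/0.01 = 99.
Need L⁶ ≥ 99 ÷ (57/943) = 31119/19.
3⁶ = 729 < 31119/19 ≤ 4096 = 4⁶, so L = 4.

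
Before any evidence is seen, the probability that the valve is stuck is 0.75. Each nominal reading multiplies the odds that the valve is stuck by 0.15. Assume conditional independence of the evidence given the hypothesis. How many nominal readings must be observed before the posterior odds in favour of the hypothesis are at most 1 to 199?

4

Prior odds: 0.75 ÷ 0.25 = 3.
Likelihood ratio per nominal reading = 0.15.
Target odds = 1/199.
Need 3 × 0.15ⁿ ≤ 1/199, i.e. 0.15ⁿ ≤ 1/597.
0.15³ = 0.003375 is still above 1/597 but 0.15⁴ = 81/160000 is at or below it, so n = 4.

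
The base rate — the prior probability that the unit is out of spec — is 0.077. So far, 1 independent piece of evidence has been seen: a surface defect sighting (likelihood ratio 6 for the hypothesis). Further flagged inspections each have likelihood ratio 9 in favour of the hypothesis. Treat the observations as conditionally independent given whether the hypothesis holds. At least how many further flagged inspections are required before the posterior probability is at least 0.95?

Prior odds = 0.077/0.923 = 77/923.
Bayes factor of the evidence already in hand = 6.
Odds after that evidence = (77/923) × 6 = 462/923.
Target odds = 0.95/0.05 = 19.
Need 9ⁿ ≥ 19 ÷ (462/923) = 17537/462.
9¹ = 9 falls short of 17537/462 but 9² = 81 reaches it, so n = 2.

2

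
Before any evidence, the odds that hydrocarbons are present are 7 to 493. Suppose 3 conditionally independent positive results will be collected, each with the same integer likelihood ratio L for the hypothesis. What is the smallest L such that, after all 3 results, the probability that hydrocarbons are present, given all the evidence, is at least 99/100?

20

Prior odds = 7/493.
Target odds = 0.99/0.01 = 99.
Need L³ ≥ 99 ÷ (7/493) = 48807/7.
19³ = 6859 < 48807/7 ≤ 8000 = 20³, so L = 20.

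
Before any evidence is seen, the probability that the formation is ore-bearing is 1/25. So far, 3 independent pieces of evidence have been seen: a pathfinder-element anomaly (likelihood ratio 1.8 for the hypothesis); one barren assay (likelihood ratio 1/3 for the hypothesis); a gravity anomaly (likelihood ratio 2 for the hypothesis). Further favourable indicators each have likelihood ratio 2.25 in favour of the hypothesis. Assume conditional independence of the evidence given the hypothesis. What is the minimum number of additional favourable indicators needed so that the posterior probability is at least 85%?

Prior odds = 0.04/0.96 = 1/24.
Combined Bayes factor of the evidence already in hand = 1.8 × (1/3) × 2 = 1.2.
Odds after that evidence = (1/24) × 1.2 = 0.05.
Target odds = 0.85/0.15 = 17/3.
Need 2.25ⁿ ≥ 17/3 ÷ 0.05 = 340/3.
2.25⁵ = 59049/1024 falls short of 340/3 but 2.25⁶ = 531441/4096 reaches it, so n = 6.

6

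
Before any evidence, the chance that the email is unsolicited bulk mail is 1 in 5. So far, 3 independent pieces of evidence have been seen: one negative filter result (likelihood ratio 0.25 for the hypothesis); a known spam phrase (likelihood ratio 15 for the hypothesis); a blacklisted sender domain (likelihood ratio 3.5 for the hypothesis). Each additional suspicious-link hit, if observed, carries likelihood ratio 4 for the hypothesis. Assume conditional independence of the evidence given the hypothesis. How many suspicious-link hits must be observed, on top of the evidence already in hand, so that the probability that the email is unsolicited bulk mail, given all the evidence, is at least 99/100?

Prior odds = 0.2/0.8 = 0.25.
Combined Bayes factor of the evidence already in hand = 0.25 × 15 × 3.5 = 13.125.
Odds after that evidence = 0.25 × 13.125 = 3.28125.
Target odds = 0.99/0.01 = 99.
Need 4ⁿ ≥ 99 ÷ 3.28125 = 1056/35.
4² = 16 falls short of 1056/35 but 4³ = 64 reaches it, so n = 3.

3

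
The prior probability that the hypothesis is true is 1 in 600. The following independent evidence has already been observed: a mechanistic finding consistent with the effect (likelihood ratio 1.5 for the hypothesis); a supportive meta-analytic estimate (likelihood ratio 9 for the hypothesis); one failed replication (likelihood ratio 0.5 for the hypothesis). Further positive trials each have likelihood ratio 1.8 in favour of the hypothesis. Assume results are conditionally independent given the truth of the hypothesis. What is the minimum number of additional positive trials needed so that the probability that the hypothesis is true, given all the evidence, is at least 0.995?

17

Prior odds = (1/600)/(599/600) = 1/599.
Combined Bayes factor of the evidence already in hand = 1.5 × 9 × 0.5 = 6.75.
Odds after that evidence = (1/599) × 6.75 = 27/2396.
Target odds = 0.995/0.005 = 199.
Need 1.8ⁿ ≥ 199 ÷ (27/2396) = 476804/27.
1.8¹⁶ ≈12144 falls short of 476804/27 but 1.8¹⁷ ≈21859.1 reaches it, so n = 17.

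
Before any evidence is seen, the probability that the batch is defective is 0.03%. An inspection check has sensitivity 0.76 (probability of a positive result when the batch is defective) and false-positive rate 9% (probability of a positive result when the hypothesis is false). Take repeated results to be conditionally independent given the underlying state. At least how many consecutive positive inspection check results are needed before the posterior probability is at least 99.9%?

8

Prior odds = 0.0003/0.9997 = 3/9997.
Likelihood ratio of a positive result = 0.76/0.09 = 76/9.
Target odds: 0.999 ÷ 0.001 = 999.
Require (76/9)ⁿ ≥ 999 ÷ (3/9997) = 3329001.
(76/9)⁷ ≈3.06195e+06 falls short of 3329001 but (76/9)⁸ ≈2.58564e+07 reaches it, so n = 8.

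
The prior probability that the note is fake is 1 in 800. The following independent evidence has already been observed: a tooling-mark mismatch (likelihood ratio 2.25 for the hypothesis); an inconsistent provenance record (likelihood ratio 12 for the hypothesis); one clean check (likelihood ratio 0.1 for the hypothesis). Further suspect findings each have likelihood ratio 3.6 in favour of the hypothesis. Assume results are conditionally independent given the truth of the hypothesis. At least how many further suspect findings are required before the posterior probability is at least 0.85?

Prior odds = 0.00125/0.99875 = 1/799.
Combined Bayes factor of the evidence already in hand = 2.25 × 12 × 0.1 = 2.7.
Odds after that evidence = (1/799) × 2.7 = 27/7990.
Target odds = 0.85/0.15 = 17/3.
Need 3.6ⁿ ≥ 17/3 ÷ (27/7990) = 135830/81.
3.6⁵ = 604.66176 falls short of 135830/81 but 3.6⁶ = 34012224/15625 reaches it, so n = 6.

6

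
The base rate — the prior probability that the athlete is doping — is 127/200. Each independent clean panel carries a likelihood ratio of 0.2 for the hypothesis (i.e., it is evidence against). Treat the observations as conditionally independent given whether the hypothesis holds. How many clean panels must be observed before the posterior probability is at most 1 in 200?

Prior odds = 0.635/0.365 = 127/73.
Likelihood ratio per clean panel = 0.2.
Target odds: 0.005 ÷ 0.995 = 1/199.
Need (127/73) × 0.2ⁿ ≤ 1/199, i.e. 0.2ⁿ ≤ 73/25273.
0.2³ = 0.008 is still above 73/25273 but 0.2⁴ = 0.0016 is at or below it, so n = 4.

4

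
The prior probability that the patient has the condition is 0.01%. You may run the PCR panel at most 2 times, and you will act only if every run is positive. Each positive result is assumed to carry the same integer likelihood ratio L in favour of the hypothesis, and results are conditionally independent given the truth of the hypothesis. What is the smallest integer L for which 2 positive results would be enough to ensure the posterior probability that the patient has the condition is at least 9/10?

300

Prior odds = 0.0001/0.9999 = 1/9999.
Target odds = 0.9/0.1 = 9.
Need L² ≥ 9 ÷ (1/9999) = 89991.
299² = 89401 < 89991 ≤ 90000 = 300², so L = 300.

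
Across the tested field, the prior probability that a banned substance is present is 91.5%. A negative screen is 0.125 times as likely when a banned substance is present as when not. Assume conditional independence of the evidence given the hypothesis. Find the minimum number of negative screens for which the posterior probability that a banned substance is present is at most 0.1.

Prior odds = 0.915/0.085 = 183/17.
Likelihood ratio per negative screen = 0.125.
Target odds: 0.1 ÷ 0.9 = 1/9.
Need (183/17) × 0.125ⁿ ≤ 1/9, i.e. 0.125ⁿ ≤ 17/1647.
0.125² = 0.015625 is still above 17/1647 but 0.125³ = 0.001953125 is at or below it, so n = 3.

3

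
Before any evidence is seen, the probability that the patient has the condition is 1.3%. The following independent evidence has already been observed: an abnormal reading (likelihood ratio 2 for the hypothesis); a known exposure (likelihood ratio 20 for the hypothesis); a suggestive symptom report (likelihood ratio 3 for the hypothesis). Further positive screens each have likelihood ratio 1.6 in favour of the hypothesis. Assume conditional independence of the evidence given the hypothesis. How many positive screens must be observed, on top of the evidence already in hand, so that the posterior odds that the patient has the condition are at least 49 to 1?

8

Prior odds = 0.013/0.987 = 13/987.
Combined Bayes factor of the evidence already in hand = 2 × 20 × 3 = 120.
Odds after that evidence = (13/987) × 120 = 520/329.
Target odds = 49.
Need 1.6ⁿ ≥ 49 ÷ (520/329) = 16121/520.
1.6⁷ = 2097152/78125 falls short of 16121/520 but 1.6⁸ = 16777216/390625 reaches it, so n = 8.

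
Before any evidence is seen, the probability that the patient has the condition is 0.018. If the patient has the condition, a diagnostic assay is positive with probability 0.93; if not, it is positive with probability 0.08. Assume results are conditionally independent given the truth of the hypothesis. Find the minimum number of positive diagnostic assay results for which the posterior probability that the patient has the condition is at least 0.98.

4

Prior odds = 0.018/0.982 = 9/491.
Likelihood ratio of a positive = 0.93/0.08 = 11.625.
Target odds: 0.98 ÷ 0.02 = 49.
Need (9/491) × 11.625ⁿ ≥ 49, i.e. 11.625ⁿ ≥ 24059/9.
11.625³ = 804357/512 falls short of 24059/9 but 11.625⁴ = 74805201/4096 reaches it, so n = 4.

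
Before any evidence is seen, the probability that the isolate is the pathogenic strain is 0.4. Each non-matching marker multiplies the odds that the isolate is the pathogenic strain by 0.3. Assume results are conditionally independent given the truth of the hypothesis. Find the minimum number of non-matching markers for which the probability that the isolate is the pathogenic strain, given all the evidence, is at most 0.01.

4

Prior odds = 0.4/0.6 = 2/3.
Likelihood ratio per non-matching marker = 0.3.
Target odds: 0.01 ÷ 0.99 = 1/99.
Need (2/3) × 0.3ⁿ ≤ 1/99, i.e. 0.3ⁿ ≤ 1/66.
0.3³ = 0.027 is still above 1/66 but 0.3⁴ = 0.0081 is at or below it, so n = 4.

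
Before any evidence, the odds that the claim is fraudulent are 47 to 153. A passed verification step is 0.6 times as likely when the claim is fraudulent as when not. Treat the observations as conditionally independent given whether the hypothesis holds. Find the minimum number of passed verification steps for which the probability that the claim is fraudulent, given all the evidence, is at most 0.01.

Prior odds = 47/153.
Likelihood ratio per passed verification step = 0.6.
Target odds: 0.01 ÷ 0.99 = 1/99.
Require 0.6ⁿ ≤ 1/99 ÷ (47/153) = 17/517.
0.6⁶ = 729/15625 is still above 17/517 but 0.6⁷ = 2187/78125 is at or below it, so n = 7.

7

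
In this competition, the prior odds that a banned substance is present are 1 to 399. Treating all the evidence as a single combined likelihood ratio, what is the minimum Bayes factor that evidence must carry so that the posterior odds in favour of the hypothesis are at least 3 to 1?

Prior odds = 1/399.
Target odds = 3.
Required Bayes factor = 3 ÷ (1/399) = 1197.

1197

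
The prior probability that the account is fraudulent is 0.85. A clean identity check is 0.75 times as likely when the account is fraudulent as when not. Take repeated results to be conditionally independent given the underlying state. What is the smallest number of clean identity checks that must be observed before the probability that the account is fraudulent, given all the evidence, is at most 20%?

11

Prior odds: 0.85 ÷ 0.15 = 17/3.
Likelihood ratio per clean identity check = 0.75.
Target posterior odds = 0.2/0.8 = 0.25.
Need (17/3) × 0.75ⁿ ≤ 0.25, i.e. 0.75ⁿ ≤ 3/68.
0.75¹⁰ = 59049/1048576 is still above 3/68 but 0.75¹¹ = 177147/4194304 is at or below it, so n = 11.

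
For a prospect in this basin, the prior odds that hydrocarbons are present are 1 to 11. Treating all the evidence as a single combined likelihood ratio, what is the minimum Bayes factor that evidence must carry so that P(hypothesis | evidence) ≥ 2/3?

22

Prior odds = 1/11.
Target odds = (2/3)/(1/3) = 2.
Required Bayes factor = 2 ÷ (1/11) = 22.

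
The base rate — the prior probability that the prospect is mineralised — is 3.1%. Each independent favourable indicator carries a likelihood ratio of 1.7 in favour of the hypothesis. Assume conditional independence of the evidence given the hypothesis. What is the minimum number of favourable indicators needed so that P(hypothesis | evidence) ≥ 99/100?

16

Prior odds: 0.031 ÷ 0.969 = 31/969.
Likelihood ratio per favourable indicator = 1.7.
Target odds: 0.99 ÷ 0.01 = 99.
Require 1.7ⁿ ≥ 99 ÷ (31/969) = 95931/31.
1.7¹⁵ ≈2862.42 falls short of 95931/31 but 1.7¹⁶ ≈4866.12 reaches it, so n = 16.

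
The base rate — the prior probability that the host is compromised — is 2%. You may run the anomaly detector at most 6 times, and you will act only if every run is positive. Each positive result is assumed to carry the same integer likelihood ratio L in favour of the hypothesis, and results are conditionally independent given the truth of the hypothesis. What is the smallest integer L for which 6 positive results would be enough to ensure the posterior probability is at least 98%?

4

Prior odds = 0.02/0.98 = 1/49.
Target odds = 0.98/0.02 = 49.
Need L⁶ ≥ 49 ÷ (1/49) = 2401.
3⁶ = 729 < 2401 ≤ 4096 = 4⁶, so L = 4.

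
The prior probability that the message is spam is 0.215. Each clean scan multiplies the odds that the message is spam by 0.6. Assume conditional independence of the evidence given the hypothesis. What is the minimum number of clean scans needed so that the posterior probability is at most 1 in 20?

Prior odds = 0.215/0.785 = 43/157.
Likelihood ratio per clean scan = 0.6.
Target odds: 0.05 ÷ 0.95 = 1/19.
Require 0.6ⁿ ≤ 1/19 ÷ (43/157) = 157/817.
0.6³ = 0.216 is still above 157/817 but 0.6⁴ = 0.1296 is at or below it, so n = 4.

4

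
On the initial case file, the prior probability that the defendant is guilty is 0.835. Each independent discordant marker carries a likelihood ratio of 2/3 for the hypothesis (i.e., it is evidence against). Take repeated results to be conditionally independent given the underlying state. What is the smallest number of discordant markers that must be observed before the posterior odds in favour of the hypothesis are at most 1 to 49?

Prior odds: 0.835 ÷ 0.165 = 167/33.
Likelihood ratio per discordant marker = 2/3.
Target odds = 1/49.
Require (2/3)ⁿ ≤ 1/49 ÷ (167/33) = 33/8183.
(2/3)¹³ = 8192/1594323 is still above 33/8183 but (2/3)¹⁴ = 16384/4782969 is at or below it, so n = 14.

14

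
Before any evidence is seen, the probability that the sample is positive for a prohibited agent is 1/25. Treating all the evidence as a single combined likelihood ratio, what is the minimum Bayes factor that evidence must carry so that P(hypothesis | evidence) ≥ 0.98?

Prior odds = 0.04/0.96 = 1/24.
Target odds = 0.98/0.02 = 49.
Required Bayes factor = 49 ÷ (1/24) = 1176.

1176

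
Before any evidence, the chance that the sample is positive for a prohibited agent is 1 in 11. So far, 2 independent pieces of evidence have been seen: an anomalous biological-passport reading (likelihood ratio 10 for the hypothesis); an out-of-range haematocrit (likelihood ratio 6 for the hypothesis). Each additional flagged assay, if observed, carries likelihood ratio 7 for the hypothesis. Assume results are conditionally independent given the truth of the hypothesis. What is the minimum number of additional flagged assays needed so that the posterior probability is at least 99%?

Prior odds = (1/11)/(10/11) = 0.1.
Combined Bayes factor of the evidence already in hand = 10 × 6 = 60.
Odds after that evidence = 0.1 × 60 = 6.
Target odds = 0.99/0.01 = 99.
Need 7ⁿ ≥ 99 ÷ 6 = 16.5.
7¹ = 7 falls short of 16.5 but 7² = 49 reaches it, so n = 2.

2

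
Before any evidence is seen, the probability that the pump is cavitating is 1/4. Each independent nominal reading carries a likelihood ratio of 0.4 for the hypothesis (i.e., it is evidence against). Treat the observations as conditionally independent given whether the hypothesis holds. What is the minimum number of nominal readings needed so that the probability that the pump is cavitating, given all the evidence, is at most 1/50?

4

Prior odds: 0.25 ÷ 0.75 = 1/3.
Likelihood ratio per nominal reading = 0.4.
Target odds: 0.02 ÷ 0.98 = 1/49.
Require 0.4ⁿ ≤ 1/49 ÷ (1/3) = 3/49.
0.4³ = 0.064 is still above 3/49 but 0.4⁴ = 0.0256 is at or below it, so n = 4.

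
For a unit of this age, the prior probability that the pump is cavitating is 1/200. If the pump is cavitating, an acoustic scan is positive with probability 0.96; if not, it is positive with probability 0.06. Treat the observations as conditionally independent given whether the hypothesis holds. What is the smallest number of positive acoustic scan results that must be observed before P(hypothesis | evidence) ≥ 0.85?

Prior odds = 0.005/0.995 = 1/199.
Likelihood ratio of a positive = 0.96/0.06 = 16.
Target posterior odds = 0.85/0.15 = 17/3.
Need (1/199) × 16ⁿ ≥ 17/3, i.e. 16ⁿ ≥ 3383/3.
16² = 256 falls short of 3383/3 but 16³ = 4096 reaches it, so n = 3.

3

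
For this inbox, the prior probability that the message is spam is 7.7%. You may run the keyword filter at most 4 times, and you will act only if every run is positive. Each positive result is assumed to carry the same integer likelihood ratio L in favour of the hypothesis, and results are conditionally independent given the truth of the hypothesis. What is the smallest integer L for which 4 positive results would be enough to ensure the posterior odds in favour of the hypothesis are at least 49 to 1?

5

Prior odds = 0.077/0.923 = 77/923.
Target odds = 49.
Need L⁴ ≥ 49 ÷ (77/923) = 6461/11.
4⁴ = 256 < 6461/11 ≤ 625 = 5⁴, so L = 5.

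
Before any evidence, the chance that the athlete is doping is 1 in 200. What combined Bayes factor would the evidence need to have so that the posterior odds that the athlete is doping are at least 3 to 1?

597

Prior odds = 0.005/0.995 = 1/199.
Target odds = 3.
Required Bayes factor = 3 ÷ (1/199) = 597.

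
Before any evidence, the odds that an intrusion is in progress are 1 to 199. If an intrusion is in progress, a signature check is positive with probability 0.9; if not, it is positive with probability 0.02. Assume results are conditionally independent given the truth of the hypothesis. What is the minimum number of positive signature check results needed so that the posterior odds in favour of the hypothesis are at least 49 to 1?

Prior odds = 1/199.
Likelihood ratio of a positive = 0.9/0.02 = 45.
Target odds = 49.
Require 45ⁿ ≥ 49 ÷ (1/199) = 9751.
45² = 2025 falls short of 9751 but 45³ = 91125 reaches it, so n = 3.

3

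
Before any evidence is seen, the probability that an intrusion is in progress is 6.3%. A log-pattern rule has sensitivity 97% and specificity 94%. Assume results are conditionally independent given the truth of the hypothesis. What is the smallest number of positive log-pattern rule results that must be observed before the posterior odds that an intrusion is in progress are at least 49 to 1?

Prior odds: 0.063 ÷ 0.937 = 63/937.
False-positive rate = 1 − 0.94 = 0.06; likelihood ratio of a positive = 0.97/0.06 = 97/6.
Target odds = 49.
Require (97/6)ⁿ ≥ 49 ÷ (63/937) = 6559/9.
(97/6)² = 9409/36 falls short of 6559/9 but (97/6)³ = 912673/216 reaches it, so n = 3.

3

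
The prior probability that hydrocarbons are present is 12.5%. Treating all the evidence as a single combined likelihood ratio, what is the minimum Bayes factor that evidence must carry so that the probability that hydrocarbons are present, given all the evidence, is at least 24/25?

Prior odds = 0.125/0.875 = 1/7.
Target odds = 0.96/0.04 = 24.
Required Bayes factor = 24 ÷ (1/7) = 168.

168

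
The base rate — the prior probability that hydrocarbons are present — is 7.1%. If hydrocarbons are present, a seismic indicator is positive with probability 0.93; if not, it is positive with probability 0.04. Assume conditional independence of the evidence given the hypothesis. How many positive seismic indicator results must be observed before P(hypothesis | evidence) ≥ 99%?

3

Prior odds: 0.071 ÷ 0.929 = 71/929.
Likelihood ratio of a positive = 0.93/0.04 = 23.25.
Target posterior odds = 0.99/0.01 = 99.
Require 23.25ⁿ ≥ 99 ÷ (71/929) = 91971/71.
23.25² = 540.5625 falls short of 91971/71 but 23.25³ = 804357/64 reaches it, so n = 3.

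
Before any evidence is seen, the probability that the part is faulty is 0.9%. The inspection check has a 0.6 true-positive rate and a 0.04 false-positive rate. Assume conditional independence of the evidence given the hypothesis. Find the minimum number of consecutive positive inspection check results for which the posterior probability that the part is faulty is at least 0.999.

Prior odds: 0.009 ÷ 0.991 = 9/991.
Likelihood ratio of a positive result = 0.6/0.04 = 15.
Target posterior odds = 0.999/0.001 = 999.
Need (9/991) × 15ⁿ ≥ 999, i.e. 15ⁿ ≥ 110001.
15⁴ = 50625 falls short of 110001 but 15⁵ = 759375 reaches it, so n = 5.

5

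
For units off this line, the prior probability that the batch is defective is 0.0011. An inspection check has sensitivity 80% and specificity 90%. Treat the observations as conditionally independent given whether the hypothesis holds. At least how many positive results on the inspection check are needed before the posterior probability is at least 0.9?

Prior odds = 0.0011/0.9989 = 11/9989.
False-positive rate = 1 − 0.9 = 0.1; likelihood ratio of a positive = 0.8/0.1 = 8.
Target posterior odds = 0.9/0.1 = 9.
Require 8ⁿ ≥ 9 ÷ (11/9989) = 89901/11.
8⁴ = 4096 falls short of 89901/11 but 8⁵ = 32768 reaches it, so n = 5.

5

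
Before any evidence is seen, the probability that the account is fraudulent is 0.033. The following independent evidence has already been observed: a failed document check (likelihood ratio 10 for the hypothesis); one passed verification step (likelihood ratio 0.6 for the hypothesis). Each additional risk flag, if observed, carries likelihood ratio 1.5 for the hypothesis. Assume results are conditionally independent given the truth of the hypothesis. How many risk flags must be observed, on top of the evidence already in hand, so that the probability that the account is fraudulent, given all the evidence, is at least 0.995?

17

Prior odds = 0.033/0.967 = 33/967.
Combined Bayes factor of the evidence already in hand = 10 × 0.6 = 6.
Odds after that evidence = (33/967) × 6 = 198/967.
Target odds = 0.995/0.005 = 199.
Need 1.5ⁿ ≥ 199 ÷ (198/967) = 192433/198.
1.5¹⁶ = 43046721/65536 falls short of 192433/198 but 1.5¹⁷ = 129140163/131072 reaches it, so n = 17.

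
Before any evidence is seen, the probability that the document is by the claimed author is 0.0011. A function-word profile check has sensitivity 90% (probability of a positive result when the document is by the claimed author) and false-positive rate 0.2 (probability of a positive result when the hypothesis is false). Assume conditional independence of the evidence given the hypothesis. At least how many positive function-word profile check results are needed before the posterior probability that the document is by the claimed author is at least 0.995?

9

Prior odds: 0.0011 ÷ 0.9989 = 11/9989.
Likelihood ratio of a positive result = 0.9/0.2 = 4.5.
Target posterior odds = 0.995/0.005 = 199.
Need (11/9989) × 4.5ⁿ ≥ 199, i.e. 4.5ⁿ ≥ 1987811/11.
4.5⁸ = 43046721/256 falls short of 1987811/11 but 4.5⁹ = 387420489/512 reaches it, so n = 9.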